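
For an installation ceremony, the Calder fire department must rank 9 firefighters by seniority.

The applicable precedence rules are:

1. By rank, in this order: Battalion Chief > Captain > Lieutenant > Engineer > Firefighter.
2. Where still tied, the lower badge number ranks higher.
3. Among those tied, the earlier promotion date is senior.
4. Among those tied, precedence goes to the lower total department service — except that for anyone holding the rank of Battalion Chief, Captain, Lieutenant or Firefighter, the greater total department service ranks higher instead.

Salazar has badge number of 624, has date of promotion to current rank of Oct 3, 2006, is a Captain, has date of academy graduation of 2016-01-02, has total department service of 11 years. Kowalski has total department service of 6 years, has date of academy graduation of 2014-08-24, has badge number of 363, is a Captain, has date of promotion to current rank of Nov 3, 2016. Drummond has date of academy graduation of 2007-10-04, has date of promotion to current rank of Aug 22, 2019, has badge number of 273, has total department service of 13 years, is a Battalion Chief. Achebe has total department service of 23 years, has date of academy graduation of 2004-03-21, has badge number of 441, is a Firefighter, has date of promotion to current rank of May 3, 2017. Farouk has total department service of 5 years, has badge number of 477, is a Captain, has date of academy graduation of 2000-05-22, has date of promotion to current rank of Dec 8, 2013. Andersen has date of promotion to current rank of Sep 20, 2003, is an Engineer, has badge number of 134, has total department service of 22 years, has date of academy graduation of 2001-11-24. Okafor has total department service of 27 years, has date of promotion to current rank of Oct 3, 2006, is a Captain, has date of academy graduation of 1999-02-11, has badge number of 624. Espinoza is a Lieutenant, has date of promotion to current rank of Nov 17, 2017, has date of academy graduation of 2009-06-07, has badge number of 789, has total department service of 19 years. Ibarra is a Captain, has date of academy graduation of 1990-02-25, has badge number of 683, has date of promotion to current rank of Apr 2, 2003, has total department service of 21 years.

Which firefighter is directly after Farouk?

By rank: Drummond (Battalion Chief); then Kowalski, Farouk, Okafor, Salazar and Ibarra (Captain); then Espinoza (Lieutenant); then Andersen (Engineer); then Achebe (Firefighter).
Among Kowalski, Farouk, Okafor, Salazar and Ibarra, by badge number (lower first): Kowalski (363) before Farouk (477) before Okafor and Salazar (624) before Ibarra (683).
Okafor and Salazar both have date of promotion to current rank Oct 3, 2006, so the next rule applies.
Among Okafor and Salazar, by total department service (higher first) (reversed rule for this group): Okafor (27 years) before Salazar (11 years).
Order: Drummond, Kowalski, Farouk, Okafor, Salazar, Ibarra, Espinoza, Andersen, Achebe.

Okafor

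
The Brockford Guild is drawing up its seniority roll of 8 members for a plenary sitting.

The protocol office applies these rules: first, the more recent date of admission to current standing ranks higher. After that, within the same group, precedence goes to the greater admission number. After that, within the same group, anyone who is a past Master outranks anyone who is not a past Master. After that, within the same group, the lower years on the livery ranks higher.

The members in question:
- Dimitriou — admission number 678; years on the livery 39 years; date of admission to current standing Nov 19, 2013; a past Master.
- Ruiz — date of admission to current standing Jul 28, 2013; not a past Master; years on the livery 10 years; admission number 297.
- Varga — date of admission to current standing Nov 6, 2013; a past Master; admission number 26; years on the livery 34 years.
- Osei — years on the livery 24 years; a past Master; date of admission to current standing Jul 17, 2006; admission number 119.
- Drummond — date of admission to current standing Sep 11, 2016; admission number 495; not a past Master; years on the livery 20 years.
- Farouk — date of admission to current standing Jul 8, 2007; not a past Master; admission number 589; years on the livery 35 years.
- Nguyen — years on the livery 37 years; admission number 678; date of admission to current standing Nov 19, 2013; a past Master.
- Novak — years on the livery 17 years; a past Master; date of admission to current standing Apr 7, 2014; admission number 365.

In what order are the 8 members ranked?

By date of admission to current standing (later first): Drummond (Sep 11, 2016); then Novak (Apr 7, 2014); then Nguyen and Dimitriou (both Nov 19, 2013); then Varga (Nov 6, 2013); then Ruiz (Jul 28, 2013); then Farouk (Jul 8, 2007); then Osei (Jul 17, 2006).
Nguyen and Dimitriou both have admission number 678, so the next rule applies.
Nguyen and Dimitriou are each a past Master, so the next rule applies.
Among Nguyen and Dimitriou, by years on the livery (lower first): Nguyen (37 years) before Dimitriou (39 years).
Full order: Drummond, Novak, Nguyen, Dimitriou, Varga, Ruiz, Farouk, Osei.

Drummond, Novak, Nguyen, Dimitriou, Varga, Ruiz, Farouk, Osei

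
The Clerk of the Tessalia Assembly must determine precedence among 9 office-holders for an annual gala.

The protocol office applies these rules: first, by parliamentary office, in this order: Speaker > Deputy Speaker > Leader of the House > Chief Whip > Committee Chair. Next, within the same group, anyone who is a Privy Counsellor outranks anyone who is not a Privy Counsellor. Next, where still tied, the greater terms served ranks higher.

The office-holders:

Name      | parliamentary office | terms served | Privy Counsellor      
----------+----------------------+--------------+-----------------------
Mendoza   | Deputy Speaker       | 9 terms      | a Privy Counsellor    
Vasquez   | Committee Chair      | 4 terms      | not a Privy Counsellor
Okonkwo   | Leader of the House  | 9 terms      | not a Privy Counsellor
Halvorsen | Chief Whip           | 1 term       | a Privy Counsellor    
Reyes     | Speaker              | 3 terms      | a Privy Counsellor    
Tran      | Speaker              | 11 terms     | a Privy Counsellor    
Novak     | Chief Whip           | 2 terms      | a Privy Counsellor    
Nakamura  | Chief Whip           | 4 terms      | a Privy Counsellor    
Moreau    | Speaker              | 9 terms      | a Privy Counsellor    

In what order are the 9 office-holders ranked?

Tran, Moreau, Reyes, Mendoza, Okonkwo, Nakamura, Novak, Halvorsen, Vasquez

By parliamentary office: Tran, Moreau and Reyes (Speaker); then Mendoza (Deputy Speaker); then Okonkwo (Leader of the House); then Nakamura, Novak and Halvorsen (Chief Whip); then Vasquez (Committee Chair).
Tran, Moreau and Reyes are each a Privy Counsellor, so the next rule applies.
Among Tran, Moreau and Reyes, by terms served (higher first): Tran (11 terms) before Moreau (9 terms) before Reyes (3 terms).
Nakamura, Novak and Halvorsen are each a Privy Counsellor, so the next rule applies.
Among Nakamura, Novak and Halvorsen, by terms served (higher first): Nakamura (4 terms) before Novak (2 terms) before Halvorsen (1 term).
Full order: Tran, Moreau, Reyes, Mendoza, Okonkwo, Nakamura, Novak, Halvorsen, Vasquez.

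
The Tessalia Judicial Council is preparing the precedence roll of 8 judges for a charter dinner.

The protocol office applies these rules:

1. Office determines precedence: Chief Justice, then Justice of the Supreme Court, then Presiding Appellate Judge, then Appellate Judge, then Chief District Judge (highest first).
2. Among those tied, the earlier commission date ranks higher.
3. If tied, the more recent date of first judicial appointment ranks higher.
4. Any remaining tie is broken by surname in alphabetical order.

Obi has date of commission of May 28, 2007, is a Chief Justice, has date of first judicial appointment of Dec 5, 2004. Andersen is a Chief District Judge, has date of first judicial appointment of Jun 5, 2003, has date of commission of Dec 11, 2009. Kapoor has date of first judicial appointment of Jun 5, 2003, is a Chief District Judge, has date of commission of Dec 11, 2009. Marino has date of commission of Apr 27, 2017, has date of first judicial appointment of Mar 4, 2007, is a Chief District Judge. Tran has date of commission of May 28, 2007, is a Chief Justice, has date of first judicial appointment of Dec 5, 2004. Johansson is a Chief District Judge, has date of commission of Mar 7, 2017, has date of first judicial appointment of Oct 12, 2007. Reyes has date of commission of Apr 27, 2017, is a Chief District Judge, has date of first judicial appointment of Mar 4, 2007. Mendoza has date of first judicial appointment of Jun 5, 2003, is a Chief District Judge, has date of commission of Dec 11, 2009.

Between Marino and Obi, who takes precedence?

By office: Obi and Tran (Chief Justice); then Andersen, Kapoor, Mendoza, Johansson, Marino and Reyes (Chief District Judge).
Obi and Tran both have date of commission May 28, 2007, so the next rule applies.
Obi and Tran both have date of first judicial appointment Dec 5, 2004, so the next rule applies.
Among Obi and Tran, alphabetically by surname: Obi before Tran.
Among Andersen, Kapoor, Mendoza, Johansson, Marino and Reyes, by date of commission (earlier first): Andersen, Kapoor and Mendoza (Dec 11, 2009) before Johansson (Mar 7, 2017) before Marino and Reyes (Apr 27, 2017).
Andersen, Kapoor and Mendoza all have date of first judicial appointment Jun 5, 2003, so the next rule applies.
Among Andersen, Kapoor and Mendoza, alphabetically by surname: Andersen before Kapoor before Mendoza.
Marino and Reyes both have date of first judicial appointment Mar 4, 2007, so the next rule applies.
Among Marino and Reyes, alphabetically by surname: Marino before Reyes.
So Obi takes precedence.

Obi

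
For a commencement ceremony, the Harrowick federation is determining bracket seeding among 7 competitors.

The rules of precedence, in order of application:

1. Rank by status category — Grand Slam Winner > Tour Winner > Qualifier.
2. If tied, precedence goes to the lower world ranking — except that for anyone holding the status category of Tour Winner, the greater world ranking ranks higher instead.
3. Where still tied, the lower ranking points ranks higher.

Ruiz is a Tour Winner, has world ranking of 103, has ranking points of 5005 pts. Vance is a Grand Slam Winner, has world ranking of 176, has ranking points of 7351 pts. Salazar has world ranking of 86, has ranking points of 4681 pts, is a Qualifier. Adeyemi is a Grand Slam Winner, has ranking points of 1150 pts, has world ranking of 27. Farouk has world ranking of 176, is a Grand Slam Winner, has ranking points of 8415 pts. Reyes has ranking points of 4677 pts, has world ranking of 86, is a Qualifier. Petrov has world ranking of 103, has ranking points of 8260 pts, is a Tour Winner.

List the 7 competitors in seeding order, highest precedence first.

Adeyemi, Vance, Farouk, Ruiz, Petrov, Reyes, Salazar

By status category: Adeyemi, Vance and Farouk (Grand Slam Winner); then Ruiz and Petrov (Tour Winner); then Reyes and Salazar (Qualifier).
Among Adeyemi, Vance and Farouk, by world ranking (lower first): Adeyemi (27) before Vance and Farouk (176).
Among Vance and Farouk, by ranking points (lower first): Vance (7351 pts) before Farouk (8415 pts).
Ruiz and Petrov both have world ranking 103, so the next rule applies.
Among Ruiz and Petrov, by ranking points (lower first): Ruiz (5005 pts) before Petrov (8260 pts).
Reyes and Salazar both have world ranking 86, so the next rule applies.
Among Reyes and Salazar, by ranking points (lower first): Reyes (4677 pts) before Salazar (4681 pts).
Full order: Adeyemi, Vance, Farouk, Ruiz, Petrov, Reyes, Salazar.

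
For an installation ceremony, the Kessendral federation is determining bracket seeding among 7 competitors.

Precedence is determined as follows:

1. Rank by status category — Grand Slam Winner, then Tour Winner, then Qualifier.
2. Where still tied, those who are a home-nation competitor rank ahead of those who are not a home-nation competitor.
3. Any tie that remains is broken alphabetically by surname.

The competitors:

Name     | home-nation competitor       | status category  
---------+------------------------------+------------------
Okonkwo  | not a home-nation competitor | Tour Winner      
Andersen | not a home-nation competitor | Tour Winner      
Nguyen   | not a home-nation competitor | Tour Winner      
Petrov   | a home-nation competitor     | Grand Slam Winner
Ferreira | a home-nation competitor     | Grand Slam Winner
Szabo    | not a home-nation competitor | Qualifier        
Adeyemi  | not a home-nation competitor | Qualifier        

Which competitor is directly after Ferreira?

By status category: Ferreira and Petrov (Grand Slam Winner); then Andersen, Nguyen and Okonkwo (Tour Winner); then Adeyemi and Szabo (Qualifier).
Ferreira and Petrov are each a home-nation competitor, so the next rule applies.
Among Ferreira and Petrov, alphabetically by surname: Ferreira before Petrov.
Andersen, Nguyen and Okonkwo are each not a home-nation competitor, so the next rule applies.
Among Andersen, Nguyen and Okonkwo, alphabetically by surname: Andersen before Nguyen before Okonkwo.
Adeyemi and Szabo are each not a home-nation competitor, so the next rule applies.
Among Adeyemi and Szabo, alphabetically by surname: Adeyemi before Szabo.
Order: Ferreira, Petrov, Andersen, Nguyen, Okonkwo, Adeyemi, Szabo.

Petrov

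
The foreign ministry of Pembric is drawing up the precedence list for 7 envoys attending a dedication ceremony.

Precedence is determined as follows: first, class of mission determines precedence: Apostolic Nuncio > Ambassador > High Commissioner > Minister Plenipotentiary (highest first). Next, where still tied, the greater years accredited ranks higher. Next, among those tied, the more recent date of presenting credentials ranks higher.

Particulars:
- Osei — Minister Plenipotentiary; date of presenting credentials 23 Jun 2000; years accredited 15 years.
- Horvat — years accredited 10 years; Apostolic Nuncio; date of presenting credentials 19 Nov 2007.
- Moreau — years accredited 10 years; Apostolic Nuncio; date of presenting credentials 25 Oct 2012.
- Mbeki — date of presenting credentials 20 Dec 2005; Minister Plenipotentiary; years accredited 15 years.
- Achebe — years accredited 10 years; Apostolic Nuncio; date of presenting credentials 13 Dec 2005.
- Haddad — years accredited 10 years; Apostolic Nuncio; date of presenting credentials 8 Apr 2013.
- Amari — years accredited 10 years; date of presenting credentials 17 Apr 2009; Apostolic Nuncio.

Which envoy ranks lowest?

By class of mission: Haddad, Moreau, Amari, Horvat and Achebe (Apostolic Nuncio); then Mbeki and Osei (Minister Plenipotentiary).
Haddad, Moreau, Amari, Horvat and Achebe all have years accredited 10 years, so the next rule applies.
Among Haddad, Moreau, Amari, Horvat and Achebe, by date of presenting credentials (later first): Haddad (8 Apr 2013) before Moreau (25 Oct 2012) before Amari (17 Apr 2009) before Horvat (19 Nov 2007) before Achebe (13 Dec 2005).
Mbeki and Osei both have years accredited 15 years, so the next rule applies.
Among Mbeki and Osei, by date of presenting credentials (later first): Mbeki (20 Dec 2005) before Osei (23 Jun 2000).
Order: Haddad, Moreau, Amari, Horvat, Achebe, Mbeki, Osei.

Osei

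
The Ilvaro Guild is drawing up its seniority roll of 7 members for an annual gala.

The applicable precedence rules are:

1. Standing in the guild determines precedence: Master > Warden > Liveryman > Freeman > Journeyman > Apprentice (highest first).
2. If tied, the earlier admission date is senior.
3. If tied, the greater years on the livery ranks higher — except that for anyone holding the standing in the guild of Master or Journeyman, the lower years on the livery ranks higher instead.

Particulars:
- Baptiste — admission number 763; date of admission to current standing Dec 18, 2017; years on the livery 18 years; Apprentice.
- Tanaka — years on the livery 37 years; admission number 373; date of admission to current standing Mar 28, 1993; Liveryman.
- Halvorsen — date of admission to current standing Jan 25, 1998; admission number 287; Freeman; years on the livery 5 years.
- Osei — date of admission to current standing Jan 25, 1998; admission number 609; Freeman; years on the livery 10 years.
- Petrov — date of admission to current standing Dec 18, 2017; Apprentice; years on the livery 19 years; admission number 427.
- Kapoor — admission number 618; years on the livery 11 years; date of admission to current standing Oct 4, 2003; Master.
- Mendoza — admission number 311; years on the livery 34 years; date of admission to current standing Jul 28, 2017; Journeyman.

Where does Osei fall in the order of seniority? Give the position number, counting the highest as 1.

3

By standing in the guild: Kapoor (Master); then Tanaka (Liveryman); then Osei and Halvorsen (Freeman); then Mendoza (Journeyman); then Petrov and Baptiste (Apprentice).
Osei and Halvorsen both have date of admission to current standing Jan 25, 1998, so the next rule applies.
Among Osei and Halvorsen, by years on the livery (higher first): Osei (10 years) before Halvorsen (5 years).
Petrov and Baptiste both have date of admission to current standing Dec 18, 2017, so the next rule applies.
Among Petrov and Baptiste, by years on the livery (higher first): Petrov (19 years) before Baptiste (18 years).
Order: Kapoor, Tanaka, Osei, Halvorsen, Mendoza, Petrov, Baptiste. So position 3.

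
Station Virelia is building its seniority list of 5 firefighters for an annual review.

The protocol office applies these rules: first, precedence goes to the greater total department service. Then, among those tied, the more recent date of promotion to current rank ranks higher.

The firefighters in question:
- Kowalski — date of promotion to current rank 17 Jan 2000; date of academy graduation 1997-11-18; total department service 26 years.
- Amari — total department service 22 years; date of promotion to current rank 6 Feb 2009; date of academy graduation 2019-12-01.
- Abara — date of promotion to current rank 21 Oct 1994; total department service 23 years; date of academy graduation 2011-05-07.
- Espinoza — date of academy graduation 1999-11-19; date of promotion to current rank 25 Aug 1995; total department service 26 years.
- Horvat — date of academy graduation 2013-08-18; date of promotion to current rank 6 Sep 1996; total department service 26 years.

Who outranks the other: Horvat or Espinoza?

By total department service (higher first): Kowalski, Horvat and Espinoza (each 26 years); then Abara (23 years); then Amari (22 years).
Among Kowalski, Horvat and Espinoza, by date of promotion to current rank (later first): Kowalski (17 Jan 2000) before Horvat (6 Sep 1996) before Espinoza (25 Aug 1995).
So Horvat takes precedence.

Horvat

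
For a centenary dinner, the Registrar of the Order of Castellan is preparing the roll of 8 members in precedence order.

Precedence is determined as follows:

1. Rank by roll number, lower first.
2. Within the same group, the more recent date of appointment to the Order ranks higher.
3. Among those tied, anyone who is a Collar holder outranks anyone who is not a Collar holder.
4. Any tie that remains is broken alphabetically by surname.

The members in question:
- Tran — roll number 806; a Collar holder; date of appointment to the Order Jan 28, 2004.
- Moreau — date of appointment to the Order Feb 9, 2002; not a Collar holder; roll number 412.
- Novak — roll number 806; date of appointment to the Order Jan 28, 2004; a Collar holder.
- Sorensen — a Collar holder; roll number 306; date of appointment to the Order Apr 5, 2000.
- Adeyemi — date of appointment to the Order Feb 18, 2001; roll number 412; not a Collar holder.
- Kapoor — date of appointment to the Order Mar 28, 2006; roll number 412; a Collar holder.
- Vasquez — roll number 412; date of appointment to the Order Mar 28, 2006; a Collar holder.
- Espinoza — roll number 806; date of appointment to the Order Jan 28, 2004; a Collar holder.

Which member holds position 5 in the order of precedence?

By roll number (lower first): Sorensen (306); then Kapoor, Vasquez, Moreau and Adeyemi (each 412); then Espinoza, Novak and Tran (each 806).
Among Kapoor, Vasquez, Moreau and Adeyemi, by date of appointment to the Order (later first): Kapoor and Vasquez (Mar 28, 2006) before Moreau (Feb 9, 2002) before Adeyemi (Feb 18, 2001).
Kapoor and Vasquez are each a Collar holder, so the next rule applies.
Among Kapoor and Vasquez, alphabetically by surname: Kapoor before Vasquez.
Espinoza, Novak and Tran all have date of appointment to the Order Jan 28, 2004, so the next rule applies.
Espinoza, Novak and Tran are each a Collar holder, so the next rule applies.
Among Espinoza, Novak and Tran, alphabetically by surname: Espinoza before Novak before Tran.
Order: Sorensen, Kapoor, Vasquez, Moreau, Adeyemi, Espinoza, Novak, Tran.

Adeyemi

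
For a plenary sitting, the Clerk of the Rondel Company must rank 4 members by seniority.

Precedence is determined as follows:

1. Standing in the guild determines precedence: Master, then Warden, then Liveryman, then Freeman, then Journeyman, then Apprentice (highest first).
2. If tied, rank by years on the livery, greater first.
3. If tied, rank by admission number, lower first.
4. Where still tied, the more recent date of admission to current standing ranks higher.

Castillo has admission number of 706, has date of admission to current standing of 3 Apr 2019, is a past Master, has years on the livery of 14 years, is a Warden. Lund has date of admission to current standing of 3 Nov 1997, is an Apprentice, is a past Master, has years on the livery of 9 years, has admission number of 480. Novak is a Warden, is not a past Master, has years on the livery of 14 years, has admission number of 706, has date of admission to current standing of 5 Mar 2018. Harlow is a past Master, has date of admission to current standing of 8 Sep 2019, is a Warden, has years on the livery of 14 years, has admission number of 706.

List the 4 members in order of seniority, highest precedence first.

Harlow, Castillo, Novak, Lund

By standing in the guild: Harlow, Castillo and Novak (Warden); then Lund (Apprentice).
Harlow, Castillo and Novak all have years on the livery 14 years, so the next rule applies.
Harlow, Castillo and Novak all have admission number 706, so the next rule applies.
Among Harlow, Castillo and Novak, by date of admission to current standing (later first): Harlow (8 Sep 2019) before Castillo (3 Apr 2019) before Novak (5 Mar 2018).
Full order: Harlow, Castillo, Novak, Lund.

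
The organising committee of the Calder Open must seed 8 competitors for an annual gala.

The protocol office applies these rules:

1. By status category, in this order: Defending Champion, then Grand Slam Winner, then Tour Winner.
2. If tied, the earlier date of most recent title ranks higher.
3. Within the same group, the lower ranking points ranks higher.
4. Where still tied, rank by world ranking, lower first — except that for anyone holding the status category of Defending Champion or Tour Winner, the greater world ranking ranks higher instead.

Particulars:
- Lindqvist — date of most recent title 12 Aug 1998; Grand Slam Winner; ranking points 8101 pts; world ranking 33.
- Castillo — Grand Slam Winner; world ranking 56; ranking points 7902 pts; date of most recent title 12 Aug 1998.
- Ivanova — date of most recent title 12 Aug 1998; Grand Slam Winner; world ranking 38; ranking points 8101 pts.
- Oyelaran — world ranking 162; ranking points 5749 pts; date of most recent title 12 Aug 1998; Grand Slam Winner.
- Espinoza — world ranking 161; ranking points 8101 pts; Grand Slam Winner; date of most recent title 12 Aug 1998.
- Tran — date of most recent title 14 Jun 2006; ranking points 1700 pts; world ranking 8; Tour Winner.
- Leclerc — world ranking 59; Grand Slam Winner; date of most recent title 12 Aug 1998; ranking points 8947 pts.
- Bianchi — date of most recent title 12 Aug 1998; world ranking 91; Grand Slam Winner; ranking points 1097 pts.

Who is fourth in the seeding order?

By status category: Bianchi, Oyelaran, Castillo, Lindqvist, Ivanova, Espinoza and Leclerc (Grand Slam Winner); then Tran (Tour Winner).
Bianchi, Oyelaran, Castillo, Lindqvist, Ivanova, Espinoza and Leclerc all have date of most recent title 12 Aug 1998, so the next rule applies.
Among Bianchi, Oyelaran, Castillo, Lindqvist, Ivanova, Espinoza and Leclerc, by ranking points (lower first): Bianchi (1097 pts) before Oyelaran (5749 pts) before Castillo (7902 pts) before Lindqvist, Ivanova and Espinoza (8101 pts) before Leclerc (8947 pts).
Among Lindqvist, Ivanova and Espinoza, by world ranking (lower first): Lindqvist (33) before Ivanova (38) before Espinoza (161).
Order: Bianchi, Oyelaran, Castillo, Lindqvist, Ivanova, Espinoza, Leclerc, Tran.

Lindqvist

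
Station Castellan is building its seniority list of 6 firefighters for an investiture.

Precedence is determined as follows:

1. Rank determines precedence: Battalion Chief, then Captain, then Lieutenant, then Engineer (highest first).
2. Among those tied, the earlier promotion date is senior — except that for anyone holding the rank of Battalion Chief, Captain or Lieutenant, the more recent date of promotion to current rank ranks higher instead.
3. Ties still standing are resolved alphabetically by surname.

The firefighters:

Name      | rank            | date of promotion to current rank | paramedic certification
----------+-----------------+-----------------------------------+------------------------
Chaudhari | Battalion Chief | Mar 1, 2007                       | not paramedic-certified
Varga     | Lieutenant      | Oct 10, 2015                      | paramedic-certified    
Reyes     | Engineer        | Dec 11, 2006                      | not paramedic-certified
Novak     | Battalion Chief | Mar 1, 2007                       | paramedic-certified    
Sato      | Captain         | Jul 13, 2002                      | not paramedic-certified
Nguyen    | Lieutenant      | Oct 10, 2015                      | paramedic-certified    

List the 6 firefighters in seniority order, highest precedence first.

Chaudhari, Novak, Sato, Nguyen, Varga, Reyes

By rank: Chaudhari and Novak (Battalion Chief); then Sato (Captain); then Nguyen and Varga (Lieutenant); then Reyes (Engineer).
Chaudhari and Novak both have date of promotion to current rank Mar 1, 2007, so the next rule applies.
Among Chaudhari and Novak, alphabetically by surname: Chaudhari before Novak.
Nguyen and Varga both have date of promotion to current rank Oct 10, 2015, so the next rule applies.
Among Nguyen and Varga, alphabetically by surname: Nguyen before Varga.
Full order: Chaudhari, Novak, Sato, Nguyen, Varga, Reyes.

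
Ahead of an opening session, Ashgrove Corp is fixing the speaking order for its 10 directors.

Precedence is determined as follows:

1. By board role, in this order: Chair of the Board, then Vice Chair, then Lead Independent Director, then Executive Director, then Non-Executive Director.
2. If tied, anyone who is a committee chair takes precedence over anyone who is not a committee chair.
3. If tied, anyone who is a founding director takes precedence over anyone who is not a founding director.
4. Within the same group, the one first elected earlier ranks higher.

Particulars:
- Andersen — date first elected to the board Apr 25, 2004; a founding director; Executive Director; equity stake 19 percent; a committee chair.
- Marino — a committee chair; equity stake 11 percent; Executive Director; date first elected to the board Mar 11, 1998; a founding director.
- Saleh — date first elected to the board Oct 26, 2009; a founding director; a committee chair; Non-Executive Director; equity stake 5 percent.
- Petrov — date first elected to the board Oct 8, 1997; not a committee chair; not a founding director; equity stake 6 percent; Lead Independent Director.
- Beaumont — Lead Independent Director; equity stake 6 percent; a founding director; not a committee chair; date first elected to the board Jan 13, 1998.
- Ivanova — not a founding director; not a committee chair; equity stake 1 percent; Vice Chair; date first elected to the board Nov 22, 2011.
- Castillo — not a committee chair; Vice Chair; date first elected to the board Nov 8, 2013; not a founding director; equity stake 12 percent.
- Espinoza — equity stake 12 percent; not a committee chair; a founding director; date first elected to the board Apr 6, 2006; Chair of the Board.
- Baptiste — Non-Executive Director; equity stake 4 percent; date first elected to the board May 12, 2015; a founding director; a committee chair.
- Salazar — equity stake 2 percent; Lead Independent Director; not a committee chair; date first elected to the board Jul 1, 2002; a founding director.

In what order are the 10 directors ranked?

By board role: Espinoza (Chair of the Board); then Ivanova and Castillo (Vice Chair); then Beaumont, Salazar and Petrov (Lead Independent Director); then Marino and Andersen (Executive Director); then Saleh and Baptiste (Non-Executive Director).
Ivanova and Castillo are each not a committee chair, so the next rule applies.
Ivanova and Castillo are each not a founding director, so the next rule applies.
Among Ivanova and Castillo, by date first elected to the board (earlier first): Ivanova (Nov 22, 2011) before Castillo (Nov 8, 2013).
Beaumont, Salazar and Petrov are each not a committee chair, so the next rule applies.
Among Beaumont, Salazar and Petrov, a founding director before not a founding director: Beaumont and Salazar (a founding director) before Petrov (not a founding director).
Among Beaumont and Salazar, by date first elected to the board (earlier first): Beaumont (Jan 13, 1998) before Salazar (Jul 1, 2002).
Marino and Andersen are each a committee chair, so the next rule applies.
Marino and Andersen are each a founding director, so the next rule applies.
Among Marino and Andersen, by date first elected to the board (earlier first): Marino (Mar 11, 1998) before Andersen (Apr 25, 2004).
Saleh and Baptiste are each a committee chair, so the next rule applies.
Saleh and Baptiste are each a founding director, so the next rule applies.
Among Saleh and Baptiste, by date first elected to the board (earlier first): Saleh (Oct 26, 2009) before Baptiste (May 12, 2015).
Full order: Espinoza, Ivanova, Castillo, Beaumont, Salazar, Petrov, Marino, Andersen, Saleh, Baptiste.

Espinoza, Ivanova, Castillo, Beaumont, Salazar, Petrov, Marino, Andersen, Saleh, Baptiste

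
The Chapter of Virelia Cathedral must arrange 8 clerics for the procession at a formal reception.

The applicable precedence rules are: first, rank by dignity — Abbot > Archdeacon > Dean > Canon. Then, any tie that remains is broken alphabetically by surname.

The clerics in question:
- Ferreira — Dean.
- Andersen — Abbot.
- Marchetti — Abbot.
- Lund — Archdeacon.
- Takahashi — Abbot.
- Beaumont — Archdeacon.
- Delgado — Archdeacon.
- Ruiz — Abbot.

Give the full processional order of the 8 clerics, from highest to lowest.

Andersen, Marchetti, Ruiz, Takahashi, Beaumont, Delgado, Lund, Ferreira

By dignity: Andersen, Marchetti, Ruiz and Takahashi (Abbot); then Beaumont, Delgado and Lund (Archdeacon); then Ferreira (Dean).
Among Andersen, Marchetti, Ruiz and Takahashi, alphabetically by surname: Andersen before Marchetti before Ruiz before Takahashi.
Among Beaumont, Delgado and Lund, alphabetically by surname: Beaumont before Delgado before Lund.
Full order: Andersen, Marchetti, Ruiz, Takahashi, Beaumont, Delgado, Lund, Ferreira.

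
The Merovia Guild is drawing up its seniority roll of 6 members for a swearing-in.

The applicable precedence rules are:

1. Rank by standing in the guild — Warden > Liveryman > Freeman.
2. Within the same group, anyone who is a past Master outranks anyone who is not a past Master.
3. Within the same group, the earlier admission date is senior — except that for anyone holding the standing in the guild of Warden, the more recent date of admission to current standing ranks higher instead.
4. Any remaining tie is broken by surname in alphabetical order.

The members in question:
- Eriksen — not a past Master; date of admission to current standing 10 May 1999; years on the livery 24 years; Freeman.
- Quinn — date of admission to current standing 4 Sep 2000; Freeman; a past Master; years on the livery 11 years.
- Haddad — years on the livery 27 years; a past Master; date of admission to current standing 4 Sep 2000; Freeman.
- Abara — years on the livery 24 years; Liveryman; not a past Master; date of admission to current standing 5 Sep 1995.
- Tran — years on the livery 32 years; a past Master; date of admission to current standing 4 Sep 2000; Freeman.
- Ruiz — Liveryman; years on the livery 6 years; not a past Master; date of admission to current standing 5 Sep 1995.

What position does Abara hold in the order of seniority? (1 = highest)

By standing in the guild: Abara and Ruiz (Liveryman); then Haddad, Quinn, Tran and Eriksen (Freeman).
Abara and Ruiz are each not a past Master, so the next rule applies.
Abara and Ruiz both have date of admission to current standing 5 Sep 1995, so the next rule applies.
Among Abara and Ruiz, alphabetically by surname: Abara before Ruiz.
Among Haddad, Quinn, Tran and Eriksen, a past Master before not a past Master: Haddad, Quinn and Tran (a past Master) before Eriksen (not a past Master).
Haddad, Quinn and Tran all have date of admission to current standing 4 Sep 2000, so the next rule applies.
Among Haddad, Quinn and Tran, alphabetically by surname: Haddad before Quinn before Tran.
Order: Abara, Ruiz, Haddad, Quinn, Tran, Eriksen. So position 1.

1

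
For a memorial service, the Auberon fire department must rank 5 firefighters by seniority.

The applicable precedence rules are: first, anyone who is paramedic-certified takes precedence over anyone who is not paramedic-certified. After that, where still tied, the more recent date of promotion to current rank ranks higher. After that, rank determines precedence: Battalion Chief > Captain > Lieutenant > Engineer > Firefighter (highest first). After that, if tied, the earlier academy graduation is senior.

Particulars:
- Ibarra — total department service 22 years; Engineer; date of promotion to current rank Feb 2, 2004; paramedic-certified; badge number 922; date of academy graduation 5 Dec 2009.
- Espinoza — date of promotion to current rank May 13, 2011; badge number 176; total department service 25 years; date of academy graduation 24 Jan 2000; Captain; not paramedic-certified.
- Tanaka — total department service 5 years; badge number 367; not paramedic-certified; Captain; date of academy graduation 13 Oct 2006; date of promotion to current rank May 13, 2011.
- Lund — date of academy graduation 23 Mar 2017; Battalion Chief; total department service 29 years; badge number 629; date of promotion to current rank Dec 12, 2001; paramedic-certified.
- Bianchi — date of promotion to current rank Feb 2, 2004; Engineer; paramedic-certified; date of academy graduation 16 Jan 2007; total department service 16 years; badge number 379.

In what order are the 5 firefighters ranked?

Bianchi, Ibarra, Lund, Espinoza, Tanaka

By the first rule: Bianchi, Ibarra and Lund (each paramedic-certified); then Espinoza and Tanaka (both not paramedic-certified).
Among Bianchi, Ibarra and Lund, by date of promotion to current rank (later first): Bianchi and Ibarra (Feb 2, 2004) before Lund (Dec 12, 2001).
Bianchi and Ibarra are each Engineer, so the next rule applies.
Among Bianchi and Ibarra, by date of academy graduation (earlier first): Bianchi (16 Jan 2007) before Ibarra (5 Dec 2009).
Espinoza and Tanaka both have date of promotion to current rank May 13, 2011, so the next rule applies.
Espinoza and Tanaka are each Captain, so the next rule applies.
Among Espinoza and Tanaka, by date of academy graduation (earlier first): Espinoza (24 Jan 2000) before Tanaka (13 Oct 2006).
Full order: Bianchi, Ibarra, Lund, Espinoza, Tanaka.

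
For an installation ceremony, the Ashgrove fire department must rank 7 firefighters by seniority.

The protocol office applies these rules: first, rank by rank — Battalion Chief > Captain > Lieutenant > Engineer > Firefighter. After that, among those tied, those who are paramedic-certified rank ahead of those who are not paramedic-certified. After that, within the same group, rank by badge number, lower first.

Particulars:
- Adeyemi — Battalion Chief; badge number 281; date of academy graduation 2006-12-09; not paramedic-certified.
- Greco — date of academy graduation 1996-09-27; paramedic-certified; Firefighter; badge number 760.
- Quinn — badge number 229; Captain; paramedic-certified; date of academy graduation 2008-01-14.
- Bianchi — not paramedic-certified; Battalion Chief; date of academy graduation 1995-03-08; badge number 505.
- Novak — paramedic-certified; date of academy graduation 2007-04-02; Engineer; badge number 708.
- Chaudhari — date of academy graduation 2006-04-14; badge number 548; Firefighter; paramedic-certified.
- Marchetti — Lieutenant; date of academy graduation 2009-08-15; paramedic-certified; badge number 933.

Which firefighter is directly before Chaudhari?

Novak

By rank: Adeyemi and Bianchi (Battalion Chief); then Quinn (Captain); then Marchetti (Lieutenant); then Novak (Engineer); then Chaudhari and Greco (Firefighter).
Adeyemi and Bianchi are each not paramedic-certified, so the next rule applies.
Among Adeyemi and Bianchi, by badge number (lower first): Adeyemi (281) before Bianchi (505).
Chaudhari and Greco are each paramedic-certified, so the next rule applies.
Among Chaudhari and Greco, by badge number (lower first): Chaudhari (548) before Greco (760).
Order: Adeyemi, Bianchi, Quinn, Marchetti, Novak, Chaudhari, Greco.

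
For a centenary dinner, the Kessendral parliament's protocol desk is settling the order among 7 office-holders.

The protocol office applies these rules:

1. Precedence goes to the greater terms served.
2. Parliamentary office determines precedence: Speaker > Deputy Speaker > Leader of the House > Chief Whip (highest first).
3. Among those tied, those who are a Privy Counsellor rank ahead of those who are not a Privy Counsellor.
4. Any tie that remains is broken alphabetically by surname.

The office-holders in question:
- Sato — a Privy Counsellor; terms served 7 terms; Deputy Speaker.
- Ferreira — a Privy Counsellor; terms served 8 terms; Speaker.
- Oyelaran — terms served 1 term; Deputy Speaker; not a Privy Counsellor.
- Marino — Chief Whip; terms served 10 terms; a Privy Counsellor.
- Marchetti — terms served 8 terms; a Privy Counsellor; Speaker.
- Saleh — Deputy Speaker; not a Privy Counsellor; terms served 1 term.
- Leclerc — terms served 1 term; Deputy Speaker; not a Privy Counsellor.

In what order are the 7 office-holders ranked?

By terms served (higher first): Marino (10 terms); then Ferreira and Marchetti (both 8 terms); then Sato (7 terms); then Leclerc, Oyelaran and Saleh (each 1 term).
Ferreira and Marchetti are each Speaker, so the next rule applies.
Ferreira and Marchetti are each a Privy Counsellor, so the next rule applies.
Among Ferreira and Marchetti, alphabetically by surname: Ferreira before Marchetti.
Leclerc, Oyelaran and Saleh are each Deputy Speaker, so the next rule applies.
Leclerc, Oyelaran and Saleh are each not a Privy Counsellor, so the next rule applies.
Among Leclerc, Oyelaran and Saleh, alphabetically by surname: Leclerc before Oyelaran before Saleh.
Full order: Marino, Ferreira, Marchetti, Sato, Leclerc, Oyelaran, Saleh.

Marino, Ferreira, Marchetti, Sato, Leclerc, Oyelaran, Saleh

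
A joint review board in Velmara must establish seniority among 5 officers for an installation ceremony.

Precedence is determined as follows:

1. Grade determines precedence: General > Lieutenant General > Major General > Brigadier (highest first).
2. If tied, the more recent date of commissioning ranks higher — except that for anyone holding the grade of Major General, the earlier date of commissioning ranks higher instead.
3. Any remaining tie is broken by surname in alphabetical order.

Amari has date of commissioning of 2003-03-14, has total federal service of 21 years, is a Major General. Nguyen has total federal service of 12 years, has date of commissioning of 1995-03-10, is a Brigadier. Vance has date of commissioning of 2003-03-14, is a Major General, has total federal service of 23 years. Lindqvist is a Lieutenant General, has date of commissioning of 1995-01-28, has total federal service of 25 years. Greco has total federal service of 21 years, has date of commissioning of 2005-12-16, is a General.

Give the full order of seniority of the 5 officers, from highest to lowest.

By grade: Greco (General); then Lindqvist (Lieutenant General); then Amari and Vance (Major General); then Nguyen (Brigadier).
Amari and Vance both have date of commissioning 2003-03-14, so the next rule applies.
Among Amari and Vance, alphabetically by surname: Amari before Vance.
Full order: Greco, Lindqvist, Amari, Vance, Nguyen.

Greco, Lindqvist, Amari, Vance, Nguyen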